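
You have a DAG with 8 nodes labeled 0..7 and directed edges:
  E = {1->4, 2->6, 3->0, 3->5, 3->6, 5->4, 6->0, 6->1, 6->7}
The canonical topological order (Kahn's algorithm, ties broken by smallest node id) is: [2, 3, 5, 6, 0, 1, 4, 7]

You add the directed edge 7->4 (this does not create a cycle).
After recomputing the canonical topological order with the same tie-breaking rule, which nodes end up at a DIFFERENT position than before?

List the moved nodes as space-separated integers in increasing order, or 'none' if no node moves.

Answer: 4 7

Derivation:
Old toposort: [2, 3, 5, 6, 0, 1, 4, 7]
Added edge 7->4
Recompute Kahn (smallest-id tiebreak):
  initial in-degrees: [2, 1, 0, 0, 3, 1, 2, 1]
  ready (indeg=0): [2, 3]
  pop 2: indeg[6]->1 | ready=[3] | order so far=[2]
  pop 3: indeg[0]->1; indeg[5]->0; indeg[6]->0 | ready=[5, 6] | order so far=[2, 3]
  pop 5: indeg[4]->2 | ready=[6] | order so far=[2, 3, 5]
  pop 6: indeg[0]->0; indeg[1]->0; indeg[7]->0 | ready=[0, 1, 7] | order so far=[2, 3, 5, 6]
  pop 0: no out-edges | ready=[1, 7] | order so far=[2, 3, 5, 6, 0]
  pop 1: indeg[4]->1 | ready=[7] | order so far=[2, 3, 5, 6, 0, 1]
  pop 7: indeg[4]->0 | ready=[4] | order so far=[2, 3, 5, 6, 0, 1, 7]
  pop 4: no out-edges | ready=[] | order so far=[2, 3, 5, 6, 0, 1, 7, 4]
New canonical toposort: [2, 3, 5, 6, 0, 1, 7, 4]
Compare positions:
  Node 0: index 4 -> 4 (same)
  Node 1: index 5 -> 5 (same)
  Node 2: index 0 -> 0 (same)
  Node 3: index 1 -> 1 (same)
  Node 4: index 6 -> 7 (moved)
  Node 5: index 2 -> 2 (same)
  Node 6: index 3 -> 3 (same)
  Node 7: index 7 -> 6 (moved)
Nodes that changed position: 4 7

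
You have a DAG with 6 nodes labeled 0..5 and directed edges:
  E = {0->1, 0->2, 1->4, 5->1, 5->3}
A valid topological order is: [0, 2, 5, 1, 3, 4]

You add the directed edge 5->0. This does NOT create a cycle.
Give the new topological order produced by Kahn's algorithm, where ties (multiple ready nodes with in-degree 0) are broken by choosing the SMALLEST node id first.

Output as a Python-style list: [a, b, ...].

Old toposort: [0, 2, 5, 1, 3, 4]
Added edge: 5->0
Position of 5 (2) > position of 0 (0). Must reorder: 5 must now come before 0.
Run Kahn's algorithm (break ties by smallest node id):
  initial in-degrees: [1, 2, 1, 1, 1, 0]
  ready (indeg=0): [5]
  pop 5: indeg[0]->0; indeg[1]->1; indeg[3]->0 | ready=[0, 3] | order so far=[5]
  pop 0: indeg[1]->0; indeg[2]->0 | ready=[1, 2, 3] | order so far=[5, 0]
  pop 1: indeg[4]->0 | ready=[2, 3, 4] | order so far=[5, 0, 1]
  pop 2: no out-edges | ready=[3, 4] | order so far=[5, 0, 1, 2]
  pop 3: no out-edges | ready=[4] | order so far=[5, 0, 1, 2, 3]
  pop 4: no out-edges | ready=[] | order so far=[5, 0, 1, 2, 3, 4]
  Result: [5, 0, 1, 2, 3, 4]

Answer: [5, 0, 1, 2, 3, 4]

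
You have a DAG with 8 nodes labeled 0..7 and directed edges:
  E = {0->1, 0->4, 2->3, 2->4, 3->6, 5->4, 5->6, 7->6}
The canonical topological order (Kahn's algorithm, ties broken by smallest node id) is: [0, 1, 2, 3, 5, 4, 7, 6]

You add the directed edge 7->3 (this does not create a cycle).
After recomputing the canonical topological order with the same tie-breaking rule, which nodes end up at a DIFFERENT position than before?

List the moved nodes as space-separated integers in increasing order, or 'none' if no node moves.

Answer: 3 4 5 7

Derivation:
Old toposort: [0, 1, 2, 3, 5, 4, 7, 6]
Added edge 7->3
Recompute Kahn (smallest-id tiebreak):
  initial in-degrees: [0, 1, 0, 2, 3, 0, 3, 0]
  ready (indeg=0): [0, 2, 5, 7]
  pop 0: indeg[1]->0; indeg[4]->2 | ready=[1, 2, 5, 7] | order so far=[0]
  pop 1: no out-edges | ready=[2, 5, 7] | order so far=[0, 1]
  pop 2: indeg[3]->1; indeg[4]->1 | ready=[5, 7] | order so far=[0, 1, 2]
  pop 5: indeg[4]->0; indeg[6]->2 | ready=[4, 7] | order so far=[0, 1, 2, 5]
  pop 4: no out-edges | ready=[7] | order so far=[0, 1, 2, 5, 4]
  pop 7: indeg[3]->0; indeg[6]->1 | ready=[3] | order so far=[0, 1, 2, 5, 4, 7]
  pop 3: indeg[6]->0 | ready=[6] | order so far=[0, 1, 2, 5, 4, 7, 3]
  pop 6: no out-edges | ready=[] | order so far=[0, 1, 2, 5, 4, 7, 3, 6]
New canonical toposort: [0, 1, 2, 5, 4, 7, 3, 6]
Compare positions:
  Node 0: index 0 -> 0 (same)
  Node 1: index 1 -> 1 (same)
  Node 2: index 2 -> 2 (same)
  Node 3: index 3 -> 6 (moved)
  Node 4: index 5 -> 4 (moved)
  Node 5: index 4 -> 3 (moved)
  Node 6: index 7 -> 7 (same)
  Node 7: index 6 -> 5 (moved)
Nodes that changed position: 3 4 5 7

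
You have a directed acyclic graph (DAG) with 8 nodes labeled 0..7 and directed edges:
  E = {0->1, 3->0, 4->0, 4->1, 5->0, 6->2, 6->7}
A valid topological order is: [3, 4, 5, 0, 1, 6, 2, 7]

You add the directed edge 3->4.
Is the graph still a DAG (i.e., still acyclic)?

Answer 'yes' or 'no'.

Given toposort: [3, 4, 5, 0, 1, 6, 2, 7]
Position of 3: index 0; position of 4: index 1
New edge 3->4: forward
Forward edge: respects the existing order. Still a DAG, same toposort still valid.
Still a DAG? yes

Answer: yes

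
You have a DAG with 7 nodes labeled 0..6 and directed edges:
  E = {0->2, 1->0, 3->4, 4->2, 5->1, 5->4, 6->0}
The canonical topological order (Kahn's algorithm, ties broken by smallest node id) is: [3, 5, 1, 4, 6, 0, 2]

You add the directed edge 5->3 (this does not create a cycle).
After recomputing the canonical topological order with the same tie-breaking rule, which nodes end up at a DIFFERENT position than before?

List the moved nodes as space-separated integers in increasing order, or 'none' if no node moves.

Answer: 1 3 5

Derivation:
Old toposort: [3, 5, 1, 4, 6, 0, 2]
Added edge 5->3
Recompute Kahn (smallest-id tiebreak):
  initial in-degrees: [2, 1, 2, 1, 2, 0, 0]
  ready (indeg=0): [5, 6]
  pop 5: indeg[1]->0; indeg[3]->0; indeg[4]->1 | ready=[1, 3, 6] | order so far=[5]
  pop 1: indeg[0]->1 | ready=[3, 6] | order so far=[5, 1]
  pop 3: indeg[4]->0 | ready=[4, 6] | order so far=[5, 1, 3]
  pop 4: indeg[2]->1 | ready=[6] | order so far=[5, 1, 3, 4]
  pop 6: indeg[0]->0 | ready=[0] | order so far=[5, 1, 3, 4, 6]
  pop 0: indeg[2]->0 | ready=[2] | order so far=[5, 1, 3, 4, 6, 0]
  pop 2: no out-edges | ready=[] | order so far=[5, 1, 3, 4, 6, 0, 2]
New canonical toposort: [5, 1, 3, 4, 6, 0, 2]
Compare positions:
  Node 0: index 5 -> 5 (same)
  Node 1: index 2 -> 1 (moved)
  Node 2: index 6 -> 6 (same)
  Node 3: index 0 -> 2 (moved)
  Node 4: index 3 -> 3 (same)
  Node 5: index 1 -> 0 (moved)
  Node 6: index 4 -> 4 (same)
Nodes that changed position: 1 3 5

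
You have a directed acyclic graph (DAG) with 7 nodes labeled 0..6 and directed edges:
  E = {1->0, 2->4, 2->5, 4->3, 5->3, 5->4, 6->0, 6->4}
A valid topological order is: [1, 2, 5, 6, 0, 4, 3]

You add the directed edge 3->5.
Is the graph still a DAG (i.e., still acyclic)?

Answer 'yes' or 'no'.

Given toposort: [1, 2, 5, 6, 0, 4, 3]
Position of 3: index 6; position of 5: index 2
New edge 3->5: backward (u after v in old order)
Backward edge: old toposort is now invalid. Check if this creates a cycle.
Does 5 already reach 3? Reachable from 5: [3, 4, 5]. YES -> cycle!
Still a DAG? no

Answer: no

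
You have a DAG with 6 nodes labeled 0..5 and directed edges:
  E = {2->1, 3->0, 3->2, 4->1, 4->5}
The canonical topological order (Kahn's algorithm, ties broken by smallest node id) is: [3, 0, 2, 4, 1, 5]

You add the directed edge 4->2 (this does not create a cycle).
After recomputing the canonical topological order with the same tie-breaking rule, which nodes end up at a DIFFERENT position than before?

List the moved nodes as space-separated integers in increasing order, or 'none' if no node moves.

Old toposort: [3, 0, 2, 4, 1, 5]
Added edge 4->2
Recompute Kahn (smallest-id tiebreak):
  initial in-degrees: [1, 2, 2, 0, 0, 1]
  ready (indeg=0): [3, 4]
  pop 3: indeg[0]->0; indeg[2]->1 | ready=[0, 4] | order so far=[3]
  pop 0: no out-edges | ready=[4] | order so far=[3, 0]
  pop 4: indeg[1]->1; indeg[2]->0; indeg[5]->0 | ready=[2, 5] | order so far=[3, 0, 4]
  pop 2: indeg[1]->0 | ready=[1, 5] | order so far=[3, 0, 4, 2]
  pop 1: no out-edges | ready=[5] | order so far=[3, 0, 4, 2, 1]
  pop 5: no out-edges | ready=[] | order so far=[3, 0, 4, 2, 1, 5]
New canonical toposort: [3, 0, 4, 2, 1, 5]
Compare positions:
  Node 0: index 1 -> 1 (same)
  Node 1: index 4 -> 4 (same)
  Node 2: index 2 -> 3 (moved)
  Node 3: index 0 -> 0 (same)
  Node 4: index 3 -> 2 (moved)
  Node 5: index 5 -> 5 (same)
Nodes that changed position: 2 4

Answer: 2 4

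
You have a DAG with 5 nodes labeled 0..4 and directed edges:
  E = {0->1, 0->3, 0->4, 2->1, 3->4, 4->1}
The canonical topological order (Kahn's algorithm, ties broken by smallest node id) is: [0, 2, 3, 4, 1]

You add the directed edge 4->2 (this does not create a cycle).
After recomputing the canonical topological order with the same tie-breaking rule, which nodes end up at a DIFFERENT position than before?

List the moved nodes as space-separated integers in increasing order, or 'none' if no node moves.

Answer: 2 3 4

Derivation:
Old toposort: [0, 2, 3, 4, 1]
Added edge 4->2
Recompute Kahn (smallest-id tiebreak):
  initial in-degrees: [0, 3, 1, 1, 2]
  ready (indeg=0): [0]
  pop 0: indeg[1]->2; indeg[3]->0; indeg[4]->1 | ready=[3] | order so far=[0]
  pop 3: indeg[4]->0 | ready=[4] | order so far=[0, 3]
  pop 4: indeg[1]->1; indeg[2]->0 | ready=[2] | order so far=[0, 3, 4]
  pop 2: indeg[1]->0 | ready=[1] | order so far=[0, 3, 4, 2]
  pop 1: no out-edges | ready=[] | order so far=[0, 3, 4, 2, 1]
New canonical toposort: [0, 3, 4, 2, 1]
Compare positions:
  Node 0: index 0 -> 0 (same)
  Node 1: index 4 -> 4 (same)
  Node 2: index 1 -> 3 (moved)
  Node 3: index 2 -> 1 (moved)
  Node 4: index 3 -> 2 (moved)
Nodes that changed position: 2 3 4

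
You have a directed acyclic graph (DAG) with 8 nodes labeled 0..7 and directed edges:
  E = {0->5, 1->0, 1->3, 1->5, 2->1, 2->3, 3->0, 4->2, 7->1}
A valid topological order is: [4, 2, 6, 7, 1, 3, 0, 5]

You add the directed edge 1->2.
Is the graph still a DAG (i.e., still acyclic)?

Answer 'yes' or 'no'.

Answer: no

Derivation:
Given toposort: [4, 2, 6, 7, 1, 3, 0, 5]
Position of 1: index 4; position of 2: index 1
New edge 1->2: backward (u after v in old order)
Backward edge: old toposort is now invalid. Check if this creates a cycle.
Does 2 already reach 1? Reachable from 2: [0, 1, 2, 3, 5]. YES -> cycle!
Still a DAG? no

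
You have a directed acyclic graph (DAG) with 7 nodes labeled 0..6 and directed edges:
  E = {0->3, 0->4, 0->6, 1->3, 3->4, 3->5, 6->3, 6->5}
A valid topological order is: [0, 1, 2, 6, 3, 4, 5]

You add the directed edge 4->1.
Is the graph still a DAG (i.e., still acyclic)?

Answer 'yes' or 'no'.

Given toposort: [0, 1, 2, 6, 3, 4, 5]
Position of 4: index 5; position of 1: index 1
New edge 4->1: backward (u after v in old order)
Backward edge: old toposort is now invalid. Check if this creates a cycle.
Does 1 already reach 4? Reachable from 1: [1, 3, 4, 5]. YES -> cycle!
Still a DAG? no

Answer: no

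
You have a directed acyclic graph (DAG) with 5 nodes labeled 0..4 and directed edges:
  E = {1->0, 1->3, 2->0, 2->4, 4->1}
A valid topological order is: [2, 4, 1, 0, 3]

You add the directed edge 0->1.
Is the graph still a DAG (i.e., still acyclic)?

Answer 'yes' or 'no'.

Answer: no

Derivation:
Given toposort: [2, 4, 1, 0, 3]
Position of 0: index 3; position of 1: index 2
New edge 0->1: backward (u after v in old order)
Backward edge: old toposort is now invalid. Check if this creates a cycle.
Does 1 already reach 0? Reachable from 1: [0, 1, 3]. YES -> cycle!
Still a DAG? no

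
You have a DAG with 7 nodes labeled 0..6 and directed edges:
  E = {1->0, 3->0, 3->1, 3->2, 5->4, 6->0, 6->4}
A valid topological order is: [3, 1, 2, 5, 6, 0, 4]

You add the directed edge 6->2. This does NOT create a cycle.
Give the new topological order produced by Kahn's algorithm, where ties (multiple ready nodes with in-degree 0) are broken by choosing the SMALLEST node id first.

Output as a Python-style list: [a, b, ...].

Old toposort: [3, 1, 2, 5, 6, 0, 4]
Added edge: 6->2
Position of 6 (4) > position of 2 (2). Must reorder: 6 must now come before 2.
Run Kahn's algorithm (break ties by smallest node id):
  initial in-degrees: [3, 1, 2, 0, 2, 0, 0]
  ready (indeg=0): [3, 5, 6]
  pop 3: indeg[0]->2; indeg[1]->0; indeg[2]->1 | ready=[1, 5, 6] | order so far=[3]
  pop 1: indeg[0]->1 | ready=[5, 6] | order so far=[3, 1]
  pop 5: indeg[4]->1 | ready=[6] | order so far=[3, 1, 5]
  pop 6: indeg[0]->0; indeg[2]->0; indeg[4]->0 | ready=[0, 2, 4] | order so far=[3, 1, 5, 6]
  pop 0: no out-edges | ready=[2, 4] | order so far=[3, 1, 5, 6, 0]
  pop 2: no out-edges | ready=[4] | order so far=[3, 1, 5, 6, 0, 2]
  pop 4: no out-edges | ready=[] | order so far=[3, 1, 5, 6, 0, 2, 4]
  Result: [3, 1, 5, 6, 0, 2, 4]

Answer: [3, 1, 5, 6, 0, 2, 4]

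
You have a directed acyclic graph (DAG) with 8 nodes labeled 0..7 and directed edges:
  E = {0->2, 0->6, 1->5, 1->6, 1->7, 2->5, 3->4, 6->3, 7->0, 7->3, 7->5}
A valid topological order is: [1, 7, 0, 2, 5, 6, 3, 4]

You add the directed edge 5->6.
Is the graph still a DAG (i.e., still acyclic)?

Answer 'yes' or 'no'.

Given toposort: [1, 7, 0, 2, 5, 6, 3, 4]
Position of 5: index 4; position of 6: index 5
New edge 5->6: forward
Forward edge: respects the existing order. Still a DAG, same toposort still valid.
Still a DAG? yes

Answer: yes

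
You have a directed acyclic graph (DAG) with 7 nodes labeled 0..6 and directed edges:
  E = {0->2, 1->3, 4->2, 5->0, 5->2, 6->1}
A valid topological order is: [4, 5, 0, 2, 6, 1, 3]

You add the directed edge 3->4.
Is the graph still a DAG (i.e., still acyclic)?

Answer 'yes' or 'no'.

Given toposort: [4, 5, 0, 2, 6, 1, 3]
Position of 3: index 6; position of 4: index 0
New edge 3->4: backward (u after v in old order)
Backward edge: old toposort is now invalid. Check if this creates a cycle.
Does 4 already reach 3? Reachable from 4: [2, 4]. NO -> still a DAG (reorder needed).
Still a DAG? yes

Answer: yes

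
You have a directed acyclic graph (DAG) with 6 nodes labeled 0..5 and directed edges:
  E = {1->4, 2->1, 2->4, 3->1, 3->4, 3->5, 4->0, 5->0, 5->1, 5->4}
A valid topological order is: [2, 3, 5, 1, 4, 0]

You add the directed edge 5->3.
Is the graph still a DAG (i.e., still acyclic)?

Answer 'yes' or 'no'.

Answer: no

Derivation:
Given toposort: [2, 3, 5, 1, 4, 0]
Position of 5: index 2; position of 3: index 1
New edge 5->3: backward (u after v in old order)
Backward edge: old toposort is now invalid. Check if this creates a cycle.
Does 3 already reach 5? Reachable from 3: [0, 1, 3, 4, 5]. YES -> cycle!
Still a DAG? no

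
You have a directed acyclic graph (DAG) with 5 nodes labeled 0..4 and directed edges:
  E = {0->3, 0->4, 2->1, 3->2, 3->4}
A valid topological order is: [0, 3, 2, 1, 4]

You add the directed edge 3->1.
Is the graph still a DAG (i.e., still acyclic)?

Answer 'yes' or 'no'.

Answer: yes

Derivation:
Given toposort: [0, 3, 2, 1, 4]
Position of 3: index 1; position of 1: index 3
New edge 3->1: forward
Forward edge: respects the existing order. Still a DAG, same toposort still valid.
Still a DAG? yes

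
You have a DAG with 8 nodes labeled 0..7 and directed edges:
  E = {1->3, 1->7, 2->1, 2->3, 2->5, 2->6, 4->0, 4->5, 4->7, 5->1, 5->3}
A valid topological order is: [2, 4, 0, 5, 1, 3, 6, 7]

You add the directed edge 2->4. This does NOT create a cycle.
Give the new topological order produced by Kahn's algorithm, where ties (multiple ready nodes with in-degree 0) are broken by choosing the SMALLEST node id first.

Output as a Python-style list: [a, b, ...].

Answer: [2, 4, 0, 5, 1, 3, 6, 7]

Derivation:
Old toposort: [2, 4, 0, 5, 1, 3, 6, 7]
Added edge: 2->4
Position of 2 (0) < position of 4 (1). Old order still valid.
Run Kahn's algorithm (break ties by smallest node id):
  initial in-degrees: [1, 2, 0, 3, 1, 2, 1, 2]
  ready (indeg=0): [2]
  pop 2: indeg[1]->1; indeg[3]->2; indeg[4]->0; indeg[5]->1; indeg[6]->0 | ready=[4, 6] | order so far=[2]
  pop 4: indeg[0]->0; indeg[5]->0; indeg[7]->1 | ready=[0, 5, 6] | order so far=[2, 4]
  pop 0: no out-edges | ready=[5, 6] | order so far=[2, 4, 0]
  pop 5: indeg[1]->0; indeg[3]->1 | ready=[1, 6] | order so far=[2, 4, 0, 5]
  pop 1: indeg[3]->0; indeg[7]->0 | ready=[3, 6, 7] | order so far=[2, 4, 0, 5, 1]
  pop 3: no out-edges | ready=[6, 7] | order so far=[2, 4, 0, 5, 1, 3]
  pop 6: no out-edges | ready=[7] | order so far=[2, 4, 0, 5, 1, 3, 6]
  pop 7: no out-edges | ready=[] | order so far=[2, 4, 0, 5, 1, 3, 6, 7]
  Result: [2, 4, 0, 5, 1, 3, 6, 7]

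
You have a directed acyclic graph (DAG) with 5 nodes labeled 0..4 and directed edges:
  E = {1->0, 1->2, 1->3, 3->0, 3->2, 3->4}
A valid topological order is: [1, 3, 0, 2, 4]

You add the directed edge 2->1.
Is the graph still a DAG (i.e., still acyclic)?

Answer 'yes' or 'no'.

Given toposort: [1, 3, 0, 2, 4]
Position of 2: index 3; position of 1: index 0
New edge 2->1: backward (u after v in old order)
Backward edge: old toposort is now invalid. Check if this creates a cycle.
Does 1 already reach 2? Reachable from 1: [0, 1, 2, 3, 4]. YES -> cycle!
Still a DAG? no

Answer: no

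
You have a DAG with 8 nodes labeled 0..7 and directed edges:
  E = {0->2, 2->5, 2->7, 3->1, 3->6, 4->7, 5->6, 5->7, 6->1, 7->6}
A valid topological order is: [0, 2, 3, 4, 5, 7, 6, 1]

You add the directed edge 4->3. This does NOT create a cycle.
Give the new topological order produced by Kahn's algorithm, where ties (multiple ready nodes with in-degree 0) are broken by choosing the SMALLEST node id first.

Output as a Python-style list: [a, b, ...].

Answer: [0, 2, 4, 3, 5, 7, 6, 1]

Derivation:
Old toposort: [0, 2, 3, 4, 5, 7, 6, 1]
Added edge: 4->3
Position of 4 (3) > position of 3 (2). Must reorder: 4 must now come before 3.
Run Kahn's algorithm (break ties by smallest node id):
  initial in-degrees: [0, 2, 1, 1, 0, 1, 3, 3]
  ready (indeg=0): [0, 4]
  pop 0: indeg[2]->0 | ready=[2, 4] | order so far=[0]
  pop 2: indeg[5]->0; indeg[7]->2 | ready=[4, 5] | order so far=[0, 2]
  pop 4: indeg[3]->0; indeg[7]->1 | ready=[3, 5] | order so far=[0, 2, 4]
  pop 3: indeg[1]->1; indeg[6]->2 | ready=[5] | order so far=[0, 2, 4, 3]
  pop 5: indeg[6]->1; indeg[7]->0 | ready=[7] | order so far=[0, 2, 4, 3, 5]
  pop 7: indeg[6]->0 | ready=[6] | order so far=[0, 2, 4, 3, 5, 7]
  pop 6: indeg[1]->0 | ready=[1] | order so far=[0, 2, 4, 3, 5, 7, 6]
  pop 1: no out-edges | ready=[] | order so far=[0, 2, 4, 3, 5, 7, 6, 1]
  Result: [0, 2, 4, 3, 5, 7, 6, 1]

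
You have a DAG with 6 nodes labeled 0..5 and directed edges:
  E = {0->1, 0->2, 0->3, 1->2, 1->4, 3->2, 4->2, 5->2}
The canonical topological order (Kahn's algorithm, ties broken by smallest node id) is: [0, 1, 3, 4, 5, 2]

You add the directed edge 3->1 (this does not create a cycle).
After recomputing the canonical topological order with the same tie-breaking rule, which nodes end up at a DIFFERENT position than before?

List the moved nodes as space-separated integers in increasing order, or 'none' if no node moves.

Old toposort: [0, 1, 3, 4, 5, 2]
Added edge 3->1
Recompute Kahn (smallest-id tiebreak):
  initial in-degrees: [0, 2, 5, 1, 1, 0]
  ready (indeg=0): [0, 5]
  pop 0: indeg[1]->1; indeg[2]->4; indeg[3]->0 | ready=[3, 5] | order so far=[0]
  pop 3: indeg[1]->0; indeg[2]->3 | ready=[1, 5] | order so far=[0, 3]
  pop 1: indeg[2]->2; indeg[4]->0 | ready=[4, 5] | order so far=[0, 3, 1]
  pop 4: indeg[2]->1 | ready=[5] | order so far=[0, 3, 1, 4]
  pop 5: indeg[2]->0 | ready=[2] | order so far=[0, 3, 1, 4, 5]
  pop 2: no out-edges | ready=[] | order so far=[0, 3, 1, 4, 5, 2]
New canonical toposort: [0, 3, 1, 4, 5, 2]
Compare positions:
  Node 0: index 0 -> 0 (same)
  Node 1: index 1 -> 2 (moved)
  Node 2: index 5 -> 5 (same)
  Node 3: index 2 -> 1 (moved)
  Node 4: index 3 -> 3 (same)
  Node 5: index 4 -> 4 (same)
Nodes that changed position: 1 3

Answer: 1 3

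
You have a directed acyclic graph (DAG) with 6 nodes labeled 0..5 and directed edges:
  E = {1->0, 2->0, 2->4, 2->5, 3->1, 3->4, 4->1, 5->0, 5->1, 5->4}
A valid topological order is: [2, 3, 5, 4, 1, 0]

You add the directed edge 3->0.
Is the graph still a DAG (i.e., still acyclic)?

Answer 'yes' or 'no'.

Given toposort: [2, 3, 5, 4, 1, 0]
Position of 3: index 1; position of 0: index 5
New edge 3->0: forward
Forward edge: respects the existing order. Still a DAG, same toposort still valid.
Still a DAG? yes

Answer: yes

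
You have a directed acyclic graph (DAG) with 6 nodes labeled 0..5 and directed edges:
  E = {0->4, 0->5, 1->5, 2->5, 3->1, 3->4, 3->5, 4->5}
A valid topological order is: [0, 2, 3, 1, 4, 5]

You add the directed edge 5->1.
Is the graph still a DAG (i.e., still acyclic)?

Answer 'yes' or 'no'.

Given toposort: [0, 2, 3, 1, 4, 5]
Position of 5: index 5; position of 1: index 3
New edge 5->1: backward (u after v in old order)
Backward edge: old toposort is now invalid. Check if this creates a cycle.
Does 1 already reach 5? Reachable from 1: [1, 5]. YES -> cycle!
Still a DAG? no

Answer: no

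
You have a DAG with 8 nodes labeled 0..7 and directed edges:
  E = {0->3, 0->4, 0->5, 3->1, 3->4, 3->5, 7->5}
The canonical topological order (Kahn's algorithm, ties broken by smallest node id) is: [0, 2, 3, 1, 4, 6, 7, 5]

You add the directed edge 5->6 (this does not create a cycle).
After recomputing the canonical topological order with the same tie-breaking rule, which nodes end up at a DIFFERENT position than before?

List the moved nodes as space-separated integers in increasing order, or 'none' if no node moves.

Answer: 5 6 7

Derivation:
Old toposort: [0, 2, 3, 1, 4, 6, 7, 5]
Added edge 5->6
Recompute Kahn (smallest-id tiebreak):
  initial in-degrees: [0, 1, 0, 1, 2, 3, 1, 0]
  ready (indeg=0): [0, 2, 7]
  pop 0: indeg[3]->0; indeg[4]->1; indeg[5]->2 | ready=[2, 3, 7] | order so far=[0]
  pop 2: no out-edges | ready=[3, 7] | order so far=[0, 2]
  pop 3: indeg[1]->0; indeg[4]->0; indeg[5]->1 | ready=[1, 4, 7] | order so far=[0, 2, 3]
  pop 1: no out-edges | ready=[4, 7] | order so far=[0, 2, 3, 1]
  pop 4: no out-edges | ready=[7] | order so far=[0, 2, 3, 1, 4]
  pop 7: indeg[5]->0 | ready=[5] | order so far=[0, 2, 3, 1, 4, 7]
  pop 5: indeg[6]->0 | ready=[6] | order so far=[0, 2, 3, 1, 4, 7, 5]
  pop 6: no out-edges | ready=[] | order so far=[0, 2, 3, 1, 4, 7, 5, 6]
New canonical toposort: [0, 2, 3, 1, 4, 7, 5, 6]
Compare positions:
  Node 0: index 0 -> 0 (same)
  Node 1: index 3 -> 3 (same)
  Node 2: index 1 -> 1 (same)
  Node 3: index 2 -> 2 (same)
  Node 4: index 4 -> 4 (same)
  Node 5: index 7 -> 6 (moved)
  Node 6: index 5 -> 7 (moved)
  Node 7: index 6 -> 5 (moved)
Nodes that changed position: 5 6 7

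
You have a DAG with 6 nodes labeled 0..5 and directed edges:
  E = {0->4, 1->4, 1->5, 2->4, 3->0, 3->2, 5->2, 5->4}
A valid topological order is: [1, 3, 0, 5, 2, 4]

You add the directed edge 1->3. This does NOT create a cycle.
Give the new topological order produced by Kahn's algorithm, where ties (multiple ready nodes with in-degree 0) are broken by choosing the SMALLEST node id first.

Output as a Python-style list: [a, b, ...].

Answer: [1, 3, 0, 5, 2, 4]

Derivation:
Old toposort: [1, 3, 0, 5, 2, 4]
Added edge: 1->3
Position of 1 (0) < position of 3 (1). Old order still valid.
Run Kahn's algorithm (break ties by smallest node id):
  initial in-degrees: [1, 0, 2, 1, 4, 1]
  ready (indeg=0): [1]
  pop 1: indeg[3]->0; indeg[4]->3; indeg[5]->0 | ready=[3, 5] | order so far=[1]
  pop 3: indeg[0]->0; indeg[2]->1 | ready=[0, 5] | order so far=[1, 3]
  pop 0: indeg[4]->2 | ready=[5] | order so far=[1, 3, 0]
  pop 5: indeg[2]->0; indeg[4]->1 | ready=[2] | order so far=[1, 3, 0, 5]
  pop 2: indeg[4]->0 | ready=[4] | order so far=[1, 3, 0, 5, 2]
  pop 4: no out-edges | ready=[] | order so far=[1, 3, 0, 5, 2, 4]
  Result: [1, 3, 0, 5, 2, 4]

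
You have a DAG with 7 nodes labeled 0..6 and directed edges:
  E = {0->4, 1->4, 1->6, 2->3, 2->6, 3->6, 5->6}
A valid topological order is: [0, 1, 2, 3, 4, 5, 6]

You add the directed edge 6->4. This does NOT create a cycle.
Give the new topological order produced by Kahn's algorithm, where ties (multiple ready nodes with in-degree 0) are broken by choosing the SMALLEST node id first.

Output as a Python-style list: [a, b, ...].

Old toposort: [0, 1, 2, 3, 4, 5, 6]
Added edge: 6->4
Position of 6 (6) > position of 4 (4). Must reorder: 6 must now come before 4.
Run Kahn's algorithm (break ties by smallest node id):
  initial in-degrees: [0, 0, 0, 1, 3, 0, 4]
  ready (indeg=0): [0, 1, 2, 5]
  pop 0: indeg[4]->2 | ready=[1, 2, 5] | order so far=[0]
  pop 1: indeg[4]->1; indeg[6]->3 | ready=[2, 5] | order so far=[0, 1]
  pop 2: indeg[3]->0; indeg[6]->2 | ready=[3, 5] | order so far=[0, 1, 2]
  pop 3: indeg[6]->1 | ready=[5] | order so far=[0, 1, 2, 3]
  pop 5: indeg[6]->0 | ready=[6] | order so far=[0, 1, 2, 3, 5]
  pop 6: indeg[4]->0 | ready=[4] | order so far=[0, 1, 2, 3, 5, 6]
  pop 4: no out-edges | ready=[] | order so far=[0, 1, 2, 3, 5, 6, 4]
  Result: [0, 1, 2, 3, 5, 6, 4]

Answer: [0, 1, 2, 3, 5, 6, 4]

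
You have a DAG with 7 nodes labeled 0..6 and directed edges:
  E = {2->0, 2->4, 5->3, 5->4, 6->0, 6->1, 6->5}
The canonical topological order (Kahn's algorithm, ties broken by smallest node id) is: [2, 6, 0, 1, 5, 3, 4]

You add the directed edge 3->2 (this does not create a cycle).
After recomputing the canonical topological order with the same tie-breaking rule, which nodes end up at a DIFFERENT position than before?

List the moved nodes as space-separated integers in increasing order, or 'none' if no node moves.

Old toposort: [2, 6, 0, 1, 5, 3, 4]
Added edge 3->2
Recompute Kahn (smallest-id tiebreak):
  initial in-degrees: [2, 1, 1, 1, 2, 1, 0]
  ready (indeg=0): [6]
  pop 6: indeg[0]->1; indeg[1]->0; indeg[5]->0 | ready=[1, 5] | order so far=[6]
  pop 1: no out-edges | ready=[5] | order so far=[6, 1]
  pop 5: indeg[3]->0; indeg[4]->1 | ready=[3] | order so far=[6, 1, 5]
  pop 3: indeg[2]->0 | ready=[2] | order so far=[6, 1, 5, 3]
  pop 2: indeg[0]->0; indeg[4]->0 | ready=[0, 4] | order so far=[6, 1, 5, 3, 2]
  pop 0: no out-edges | ready=[4] | order so far=[6, 1, 5, 3, 2, 0]
  pop 4: no out-edges | ready=[] | order so far=[6, 1, 5, 3, 2, 0, 4]
New canonical toposort: [6, 1, 5, 3, 2, 0, 4]
Compare positions:
  Node 0: index 2 -> 5 (moved)
  Node 1: index 3 -> 1 (moved)
  Node 2: index 0 -> 4 (moved)
  Node 3: index 5 -> 3 (moved)
  Node 4: index 6 -> 6 (same)
  Node 5: index 4 -> 2 (moved)
  Node 6: index 1 -> 0 (moved)
Nodes that changed position: 0 1 2 3 5 6

Answer: 0 1 2 3 5 6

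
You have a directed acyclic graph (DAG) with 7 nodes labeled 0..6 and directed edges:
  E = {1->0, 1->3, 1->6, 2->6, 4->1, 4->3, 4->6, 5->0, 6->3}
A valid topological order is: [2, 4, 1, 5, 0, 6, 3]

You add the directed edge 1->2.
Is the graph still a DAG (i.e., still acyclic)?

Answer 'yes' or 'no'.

Answer: yes

Derivation:
Given toposort: [2, 4, 1, 5, 0, 6, 3]
Position of 1: index 2; position of 2: index 0
New edge 1->2: backward (u after v in old order)
Backward edge: old toposort is now invalid. Check if this creates a cycle.
Does 2 already reach 1? Reachable from 2: [2, 3, 6]. NO -> still a DAG (reorder needed).
Still a DAG? yes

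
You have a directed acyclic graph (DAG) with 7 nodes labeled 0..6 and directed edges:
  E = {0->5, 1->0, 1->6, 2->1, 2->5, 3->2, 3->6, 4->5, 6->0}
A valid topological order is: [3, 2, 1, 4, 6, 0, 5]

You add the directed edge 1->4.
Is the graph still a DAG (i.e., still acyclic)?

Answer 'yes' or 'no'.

Given toposort: [3, 2, 1, 4, 6, 0, 5]
Position of 1: index 2; position of 4: index 3
New edge 1->4: forward
Forward edge: respects the existing order. Still a DAG, same toposort still valid.
Still a DAG? yes

Answer: yes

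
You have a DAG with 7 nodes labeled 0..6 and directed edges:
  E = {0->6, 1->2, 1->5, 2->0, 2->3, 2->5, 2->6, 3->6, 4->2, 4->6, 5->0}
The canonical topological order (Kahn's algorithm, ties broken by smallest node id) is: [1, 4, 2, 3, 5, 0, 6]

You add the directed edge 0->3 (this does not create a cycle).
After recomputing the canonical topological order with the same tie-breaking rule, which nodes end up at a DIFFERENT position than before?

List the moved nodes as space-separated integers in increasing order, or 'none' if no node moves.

Old toposort: [1, 4, 2, 3, 5, 0, 6]
Added edge 0->3
Recompute Kahn (smallest-id tiebreak):
  initial in-degrees: [2, 0, 2, 2, 0, 2, 4]
  ready (indeg=0): [1, 4]
  pop 1: indeg[2]->1; indeg[5]->1 | ready=[4] | order so far=[1]
  pop 4: indeg[2]->0; indeg[6]->3 | ready=[2] | order so far=[1, 4]
  pop 2: indeg[0]->1; indeg[3]->1; indeg[5]->0; indeg[6]->2 | ready=[5] | order so far=[1, 4, 2]
  pop 5: indeg[0]->0 | ready=[0] | order so far=[1, 4, 2, 5]
  pop 0: indeg[3]->0; indeg[6]->1 | ready=[3] | order so far=[1, 4, 2, 5, 0]
  pop 3: indeg[6]->0 | ready=[6] | order so far=[1, 4, 2, 5, 0, 3]
  pop 6: no out-edges | ready=[] | order so far=[1, 4, 2, 5, 0, 3, 6]
New canonical toposort: [1, 4, 2, 5, 0, 3, 6]
Compare positions:
  Node 0: index 5 -> 4 (moved)
  Node 1: index 0 -> 0 (same)
  Node 2: index 2 -> 2 (same)
  Node 3: index 3 -> 5 (moved)
  Node 4: index 1 -> 1 (same)
  Node 5: index 4 -> 3 (moved)
  Node 6: index 6 -> 6 (same)
Nodes that changed position: 0 3 5

Answer: 0 3 5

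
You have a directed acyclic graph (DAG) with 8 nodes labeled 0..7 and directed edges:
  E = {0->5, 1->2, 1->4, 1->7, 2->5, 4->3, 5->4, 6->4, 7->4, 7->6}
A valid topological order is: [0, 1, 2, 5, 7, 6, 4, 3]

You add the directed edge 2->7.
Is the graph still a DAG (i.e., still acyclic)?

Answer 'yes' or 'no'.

Answer: yes

Derivation:
Given toposort: [0, 1, 2, 5, 7, 6, 4, 3]
Position of 2: index 2; position of 7: index 4
New edge 2->7: forward
Forward edge: respects the existing order. Still a DAG, same toposort still valid.
Still a DAG? yes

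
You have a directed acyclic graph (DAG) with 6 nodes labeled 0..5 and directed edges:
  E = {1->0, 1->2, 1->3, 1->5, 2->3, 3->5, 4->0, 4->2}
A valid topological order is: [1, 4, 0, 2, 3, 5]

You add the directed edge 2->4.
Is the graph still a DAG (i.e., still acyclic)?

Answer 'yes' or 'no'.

Given toposort: [1, 4, 0, 2, 3, 5]
Position of 2: index 3; position of 4: index 1
New edge 2->4: backward (u after v in old order)
Backward edge: old toposort is now invalid. Check if this creates a cycle.
Does 4 already reach 2? Reachable from 4: [0, 2, 3, 4, 5]. YES -> cycle!
Still a DAG? no

Answer: no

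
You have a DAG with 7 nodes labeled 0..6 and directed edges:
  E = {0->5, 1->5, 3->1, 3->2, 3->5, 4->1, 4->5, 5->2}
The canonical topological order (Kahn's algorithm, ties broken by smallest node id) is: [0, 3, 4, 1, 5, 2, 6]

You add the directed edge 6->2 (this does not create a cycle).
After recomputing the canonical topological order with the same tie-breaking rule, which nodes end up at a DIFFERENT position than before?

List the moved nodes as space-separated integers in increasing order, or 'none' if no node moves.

Old toposort: [0, 3, 4, 1, 5, 2, 6]
Added edge 6->2
Recompute Kahn (smallest-id tiebreak):
  initial in-degrees: [0, 2, 3, 0, 0, 4, 0]
  ready (indeg=0): [0, 3, 4, 6]
  pop 0: indeg[5]->3 | ready=[3, 4, 6] | order so far=[0]
  pop 3: indeg[1]->1; indeg[2]->2; indeg[5]->2 | ready=[4, 6] | order so far=[0, 3]
  pop 4: indeg[1]->0; indeg[5]->1 | ready=[1, 6] | order so far=[0, 3, 4]
  pop 1: indeg[5]->0 | ready=[5, 6] | order so far=[0, 3, 4, 1]
  pop 5: indeg[2]->1 | ready=[6] | order so far=[0, 3, 4, 1, 5]
  pop 6: indeg[2]->0 | ready=[2] | order so far=[0, 3, 4, 1, 5, 6]
  pop 2: no out-edges | ready=[] | order so far=[0, 3, 4, 1, 5, 6, 2]
New canonical toposort: [0, 3, 4, 1, 5, 6, 2]
Compare positions:
  Node 0: index 0 -> 0 (same)
  Node 1: index 3 -> 3 (same)
  Node 2: index 5 -> 6 (moved)
  Node 3: index 1 -> 1 (same)
  Node 4: index 2 -> 2 (same)
  Node 5: index 4 -> 4 (same)
  Node 6: index 6 -> 5 (moved)
Nodes that changed position: 2 6

Answer: 2 6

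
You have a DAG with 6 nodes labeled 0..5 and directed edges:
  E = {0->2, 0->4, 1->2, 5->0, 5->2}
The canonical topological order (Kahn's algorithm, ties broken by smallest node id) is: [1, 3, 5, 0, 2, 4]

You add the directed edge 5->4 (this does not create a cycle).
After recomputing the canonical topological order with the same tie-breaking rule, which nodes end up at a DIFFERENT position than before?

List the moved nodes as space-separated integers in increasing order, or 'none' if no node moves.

Old toposort: [1, 3, 5, 0, 2, 4]
Added edge 5->4
Recompute Kahn (smallest-id tiebreak):
  initial in-degrees: [1, 0, 3, 0, 2, 0]
  ready (indeg=0): [1, 3, 5]
  pop 1: indeg[2]->2 | ready=[3, 5] | order so far=[1]
  pop 3: no out-edges | ready=[5] | order so far=[1, 3]
  pop 5: indeg[0]->0; indeg[2]->1; indeg[4]->1 | ready=[0] | order so far=[1, 3, 5]
  pop 0: indeg[2]->0; indeg[4]->0 | ready=[2, 4] | order so far=[1, 3, 5, 0]
  pop 2: no out-edges | ready=[4] | order so far=[1, 3, 5, 0, 2]
  pop 4: no out-edges | ready=[] | order so far=[1, 3, 5, 0, 2, 4]
New canonical toposort: [1, 3, 5, 0, 2, 4]
Compare positions:
  Node 0: index 3 -> 3 (same)
  Node 1: index 0 -> 0 (same)
  Node 2: index 4 -> 4 (same)
  Node 3: index 1 -> 1 (same)
  Node 4: index 5 -> 5 (same)
  Node 5: index 2 -> 2 (same)
Nodes that changed position: none

Answer: none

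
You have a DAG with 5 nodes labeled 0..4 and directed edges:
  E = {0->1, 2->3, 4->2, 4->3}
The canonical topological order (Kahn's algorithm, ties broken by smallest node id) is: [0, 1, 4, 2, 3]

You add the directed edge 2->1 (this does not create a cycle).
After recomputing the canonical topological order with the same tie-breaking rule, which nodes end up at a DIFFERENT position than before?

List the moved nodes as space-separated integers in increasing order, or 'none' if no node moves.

Answer: 1 2 4

Derivation:
Old toposort: [0, 1, 4, 2, 3]
Added edge 2->1
Recompute Kahn (smallest-id tiebreak):
  initial in-degrees: [0, 2, 1, 2, 0]
  ready (indeg=0): [0, 4]
  pop 0: indeg[1]->1 | ready=[4] | order so far=[0]
  pop 4: indeg[2]->0; indeg[3]->1 | ready=[2] | order so far=[0, 4]
  pop 2: indeg[1]->0; indeg[3]->0 | ready=[1, 3] | order so far=[0, 4, 2]
  pop 1: no out-edges | ready=[3] | order so far=[0, 4, 2, 1]
  pop 3: no out-edges | ready=[] | order so far=[0, 4, 2, 1, 3]
New canonical toposort: [0, 4, 2, 1, 3]
Compare positions:
  Node 0: index 0 -> 0 (same)
  Node 1: index 1 -> 3 (moved)
  Node 2: index 3 -> 2 (moved)
  Node 3: index 4 -> 4 (same)
  Node 4: index 2 -> 1 (moved)
Nodes that changed position: 1 2 4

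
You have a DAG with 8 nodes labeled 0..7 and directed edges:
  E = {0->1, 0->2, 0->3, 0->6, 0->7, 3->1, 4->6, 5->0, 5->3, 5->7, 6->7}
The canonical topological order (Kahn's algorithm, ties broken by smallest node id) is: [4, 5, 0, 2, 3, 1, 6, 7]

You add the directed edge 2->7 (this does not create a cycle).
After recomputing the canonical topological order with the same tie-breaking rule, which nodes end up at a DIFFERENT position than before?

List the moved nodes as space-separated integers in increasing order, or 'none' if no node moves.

Answer: none

Derivation:
Old toposort: [4, 5, 0, 2, 3, 1, 6, 7]
Added edge 2->7
Recompute Kahn (smallest-id tiebreak):
  initial in-degrees: [1, 2, 1, 2, 0, 0, 2, 4]
  ready (indeg=0): [4, 5]
  pop 4: indeg[6]->1 | ready=[5] | order so far=[4]
  pop 5: indeg[0]->0; indeg[3]->1; indeg[7]->3 | ready=[0] | order so far=[4, 5]
  pop 0: indeg[1]->1; indeg[2]->0; indeg[3]->0; indeg[6]->0; indeg[7]->2 | ready=[2, 3, 6] | order so far=[4, 5, 0]
  pop 2: indeg[7]->1 | ready=[3, 6] | order so far=[4, 5, 0, 2]
  pop 3: indeg[1]->0 | ready=[1, 6] | order so far=[4, 5, 0, 2, 3]
  pop 1: no out-edges | ready=[6] | order so far=[4, 5, 0, 2, 3, 1]
  pop 6: indeg[7]->0 | ready=[7] | order so far=[4, 5, 0, 2, 3, 1, 6]
  pop 7: no out-edges | ready=[] | order so far=[4, 5, 0, 2, 3, 1, 6, 7]
New canonical toposort: [4, 5, 0, 2, 3, 1, 6, 7]
Compare positions:
  Node 0: index 2 -> 2 (same)
  Node 1: index 5 -> 5 (same)
  Node 2: index 3 -> 3 (same)
  Node 3: index 4 -> 4 (same)
  Node 4: index 0 -> 0 (same)
  Node 5: index 1 -> 1 (same)
  Node 6: index 6 -> 6 (same)
  Node 7: index 7 -> 7 (same)
Nodes that changed position: none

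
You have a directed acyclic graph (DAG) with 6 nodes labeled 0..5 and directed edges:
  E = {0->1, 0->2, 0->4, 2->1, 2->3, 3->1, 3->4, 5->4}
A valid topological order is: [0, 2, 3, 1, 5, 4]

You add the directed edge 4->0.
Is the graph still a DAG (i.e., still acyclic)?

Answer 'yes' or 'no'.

Given toposort: [0, 2, 3, 1, 5, 4]
Position of 4: index 5; position of 0: index 0
New edge 4->0: backward (u after v in old order)
Backward edge: old toposort is now invalid. Check if this creates a cycle.
Does 0 already reach 4? Reachable from 0: [0, 1, 2, 3, 4]. YES -> cycle!
Still a DAG? no

Answer: no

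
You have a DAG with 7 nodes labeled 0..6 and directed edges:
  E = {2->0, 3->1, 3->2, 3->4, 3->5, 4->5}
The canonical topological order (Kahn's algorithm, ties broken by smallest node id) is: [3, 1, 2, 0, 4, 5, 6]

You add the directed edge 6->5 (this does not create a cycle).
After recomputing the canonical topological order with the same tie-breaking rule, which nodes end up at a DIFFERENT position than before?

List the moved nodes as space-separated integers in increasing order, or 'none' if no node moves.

Old toposort: [3, 1, 2, 0, 4, 5, 6]
Added edge 6->5
Recompute Kahn (smallest-id tiebreak):
  initial in-degrees: [1, 1, 1, 0, 1, 3, 0]
  ready (indeg=0): [3, 6]
  pop 3: indeg[1]->0; indeg[2]->0; indeg[4]->0; indeg[5]->2 | ready=[1, 2, 4, 6] | order so far=[3]
  pop 1: no out-edges | ready=[2, 4, 6] | order so far=[3, 1]
  pop 2: indeg[0]->0 | ready=[0, 4, 6] | order so far=[3, 1, 2]
  pop 0: no out-edges | ready=[4, 6] | order so far=[3, 1, 2, 0]
  pop 4: indeg[5]->1 | ready=[6] | order so far=[3, 1, 2, 0, 4]
  pop 6: indeg[5]->0 | ready=[5] | order so far=[3, 1, 2, 0, 4, 6]
  pop 5: no out-edges | ready=[] | order so far=[3, 1, 2, 0, 4, 6, 5]
New canonical toposort: [3, 1, 2, 0, 4, 6, 5]
Compare positions:
  Node 0: index 3 -> 3 (same)
  Node 1: index 1 -> 1 (same)
  Node 2: index 2 -> 2 (same)
  Node 3: index 0 -> 0 (same)
  Node 4: index 4 -> 4 (same)
  Node 5: index 5 -> 6 (moved)
  Node 6: index 6 -> 5 (moved)
Nodes that changed position: 5 6

Answer: 5 6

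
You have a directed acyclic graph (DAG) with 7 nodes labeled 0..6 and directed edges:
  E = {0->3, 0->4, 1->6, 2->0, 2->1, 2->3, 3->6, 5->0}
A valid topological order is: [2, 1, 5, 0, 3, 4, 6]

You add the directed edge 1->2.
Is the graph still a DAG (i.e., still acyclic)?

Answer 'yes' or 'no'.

Given toposort: [2, 1, 5, 0, 3, 4, 6]
Position of 1: index 1; position of 2: index 0
New edge 1->2: backward (u after v in old order)
Backward edge: old toposort is now invalid. Check if this creates a cycle.
Does 2 already reach 1? Reachable from 2: [0, 1, 2, 3, 4, 6]. YES -> cycle!
Still a DAG? no

Answer: no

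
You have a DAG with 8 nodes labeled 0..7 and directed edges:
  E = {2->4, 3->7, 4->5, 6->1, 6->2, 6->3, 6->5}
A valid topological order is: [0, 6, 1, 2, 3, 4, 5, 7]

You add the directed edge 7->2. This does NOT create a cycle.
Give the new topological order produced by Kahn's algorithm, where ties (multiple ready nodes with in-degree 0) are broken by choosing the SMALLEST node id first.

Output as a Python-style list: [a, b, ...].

Answer: [0, 6, 1, 3, 7, 2, 4, 5]

Derivation:
Old toposort: [0, 6, 1, 2, 3, 4, 5, 7]
Added edge: 7->2
Position of 7 (7) > position of 2 (3). Must reorder: 7 must now come before 2.
Run Kahn's algorithm (break ties by smallest node id):
  initial in-degrees: [0, 1, 2, 1, 1, 2, 0, 1]
  ready (indeg=0): [0, 6]
  pop 0: no out-edges | ready=[6] | order so far=[0]
  pop 6: indeg[1]->0; indeg[2]->1; indeg[3]->0; indeg[5]->1 | ready=[1, 3] | order so far=[0, 6]
  pop 1: no out-edges | ready=[3] | order so far=[0, 6, 1]
  pop 3: indeg[7]->0 | ready=[7] | order so far=[0, 6, 1, 3]
  pop 7: indeg[2]->0 | ready=[2] | order so far=[0, 6, 1, 3, 7]
  pop 2: indeg[4]->0 | ready=[4] | order so far=[0, 6, 1, 3, 7, 2]
  pop 4: indeg[5]->0 | ready=[5] | order so far=[0, 6, 1, 3, 7, 2, 4]
  pop 5: no out-edges | ready=[] | order so far=[0, 6, 1, 3, 7, 2, 4, 5]
  Result: [0, 6, 1, 3, 7, 2, 4, 5]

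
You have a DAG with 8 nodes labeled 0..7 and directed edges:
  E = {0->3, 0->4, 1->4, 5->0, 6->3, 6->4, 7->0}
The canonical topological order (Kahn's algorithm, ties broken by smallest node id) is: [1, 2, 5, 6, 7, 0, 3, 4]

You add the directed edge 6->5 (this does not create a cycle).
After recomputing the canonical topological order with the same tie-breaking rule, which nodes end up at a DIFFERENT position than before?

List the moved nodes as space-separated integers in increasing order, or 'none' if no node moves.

Old toposort: [1, 2, 5, 6, 7, 0, 3, 4]
Added edge 6->5
Recompute Kahn (smallest-id tiebreak):
  initial in-degrees: [2, 0, 0, 2, 3, 1, 0, 0]
  ready (indeg=0): [1, 2, 6, 7]
  pop 1: indeg[4]->2 | ready=[2, 6, 7] | order so far=[1]
  pop 2: no out-edges | ready=[6, 7] | order so far=[1, 2]
  pop 6: indeg[3]->1; indeg[4]->1; indeg[5]->0 | ready=[5, 7] | order so far=[1, 2, 6]
  pop 5: indeg[0]->1 | ready=[7] | order so far=[1, 2, 6, 5]
  pop 7: indeg[0]->0 | ready=[0] | order so far=[1, 2, 6, 5, 7]
  pop 0: indeg[3]->0; indeg[4]->0 | ready=[3, 4] | order so far=[1, 2, 6, 5, 7, 0]
  pop 3: no out-edges | ready=[4] | order so far=[1, 2, 6, 5, 7, 0, 3]
  pop 4: no out-edges | ready=[] | order so far=[1, 2, 6, 5, 7, 0, 3, 4]
New canonical toposort: [1, 2, 6, 5, 7, 0, 3, 4]
Compare positions:
  Node 0: index 5 -> 5 (same)
  Node 1: index 0 -> 0 (same)
  Node 2: index 1 -> 1 (same)
  Node 3: index 6 -> 6 (same)
  Node 4: index 7 -> 7 (same)
  Node 5: index 2 -> 3 (moved)
  Node 6: index 3 -> 2 (moved)
  Node 7: index 4 -> 4 (same)
Nodes that changed position: 5 6

Answer: 5 6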